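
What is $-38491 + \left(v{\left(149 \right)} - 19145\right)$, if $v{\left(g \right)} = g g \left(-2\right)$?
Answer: $-102038$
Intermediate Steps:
$v{\left(g \right)} = - 2 g^{2}$ ($v{\left(g \right)} = g^{2} \left(-2\right) = - 2 g^{2}$)
$-38491 + \left(v{\left(149 \right)} - 19145\right) = -38491 - \left(19145 + 2 \cdot 149^{2}\right) = -38491 - 63547 = -102038$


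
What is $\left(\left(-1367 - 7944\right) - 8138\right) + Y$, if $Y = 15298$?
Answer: $-2151$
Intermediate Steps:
$\left(\left(-1367 - 7944\right) - 8138\right) + Y = \left(\left(-1367 - 7944\right) - 8138\right) + 15298 = \left(-9311 - 8138\right) + 15298 = -17449 + 15298 = -2151$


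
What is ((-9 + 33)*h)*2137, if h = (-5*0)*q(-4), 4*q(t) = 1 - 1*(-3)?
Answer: 0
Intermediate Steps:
q(t) = 1 (q(t) = (1 - 1*(-3))/4 = (1 + 3)/4 = (¼)*4 = 1)
h = 0 (h = -5*0*1 = 0*1 = 0)
((-9 + 33)*h)*2137 = ((-9 + 33)*0)*2137 = (24*0)*2137 = 0*2137 = 0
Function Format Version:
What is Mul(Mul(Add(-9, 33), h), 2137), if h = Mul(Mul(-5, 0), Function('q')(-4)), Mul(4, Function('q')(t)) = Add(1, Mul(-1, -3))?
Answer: 0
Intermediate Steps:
Function('q')(t) = 1 (Function('q')(t) = Mul(Rational(1, 4), Add(1, Mul(-1, -3))) = Mul(Rational(1, 4), Add(1, 3)) = Mul(Rational(1, 4), 4) = 1)
h = 0 (h = Mul(Mul(-5, 0), 1) = Mul(0, 1) = 0)
Mul(Mul(Add(-9, 33), h), 2137) = Mul(Mul(Add(-9, 33), 0), 2137) = Mul(Mul(24, 0), 2137) = Mul(0, 2137) = 0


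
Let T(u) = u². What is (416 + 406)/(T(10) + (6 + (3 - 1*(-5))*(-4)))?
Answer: 411/37 ≈ 11.108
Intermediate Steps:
(416 + 406)/(T(10) + (6 + (3 - 1*(-5))*(-4))) = (416 + 406)/(10² + (6 + (3 - 1*(-5))*(-4))) = 822/(100 + (6 + (3 + 5)*(-4))) = 822/(100 + (6 + 8*(-4))) = 822/(100 + (6 - 32)) = 822/(100 - 26) = 822/74 = 822*(1/74) = 411/37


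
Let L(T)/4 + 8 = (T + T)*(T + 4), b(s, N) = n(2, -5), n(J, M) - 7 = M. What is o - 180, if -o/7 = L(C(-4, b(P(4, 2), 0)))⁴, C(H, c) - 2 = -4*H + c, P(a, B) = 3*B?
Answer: -1471925397225652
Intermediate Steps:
n(J, M) = 7 + M
b(s, N) = 2 (b(s, N) = 7 - 5 = 2)
C(H, c) = 2 + c - 4*H (C(H, c) = 2 + (-4*H + c) = 2 + (c - 4*H) = 2 + c - 4*H)
L(T) = -32 + 8*T*(4 + T) (L(T) = -32 + 4*((T + T)*(T + 4)) = -32 + 4*((2*T)*(4 + T)) = -32 + 4*(2*T*(4 + T)) = -32 + 8*T*(4 + T))
o = -1471925397225472 (o = -7*(-32 + 8*(2 + 2 - 4*(-4))² + 32*(2 + 2 - 4*(-4)))⁴ = -7*(-32 + 8*(2 + 2 + 16)² + 32*(2 + 2 + 16))⁴ = -7*(-32 + 8*20² + 32*20)⁴ = -7*(-32 + 8*400 + 640)⁴ = -7*(-32 + 3200 + 640)⁴ = -7*3808⁴ = -7*210275056746496 = -1471925397225472)
o - 180 = -1471925397225472 - 180 = -1471925397225652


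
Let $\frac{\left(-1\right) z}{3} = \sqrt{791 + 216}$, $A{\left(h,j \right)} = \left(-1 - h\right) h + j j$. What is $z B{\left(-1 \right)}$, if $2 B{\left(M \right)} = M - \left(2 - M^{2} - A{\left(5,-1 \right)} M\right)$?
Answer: $- \frac{81 \sqrt{1007}}{2} \approx -1285.2$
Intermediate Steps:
$A{\left(h,j \right)} = j^{2} + h \left(-1 - h\right)$ ($A{\left(h,j \right)} = h \left(-1 - h\right) + j^{2} = j^{2} + h \left(-1 - h\right)$)
$z = - 3 \sqrt{1007}$ ($z = - 3 \sqrt{791 + 216} = - 3 \sqrt{1007} \approx -95.2$)
$B{\left(M \right)} = -1 + \frac{M^{2}}{2} - 14 M$ ($B{\left(M \right)} = \frac{M - \left(2 - M^{2} - \left(\left(-1\right)^{2} - 5 - 5^{2}\right) M\right)}{2} = \frac{M - \left(2 - M^{2} - \left(1 - 5 - 25\right) M\right)}{2} = \frac{M - \left(2 - M^{2} + 29 M\right)}{2} = \frac{-2 + M^{2} - 28 M}{2} = -1 + \frac{M^{2}}{2} - 14 M$)
$z B{\left(-1 \right)} = - 3 \sqrt{1007} \left(-1 + \frac{\left(-1\right)^{2}}{2} - -14\right) = - 3 \sqrt{1007} \left(-1 + \frac{1}{2} \cdot 1 + 14\right) = - 3 \sqrt{1007} \left(-1 + \frac{1}{2} + 14\right) = - 3 \sqrt{1007} \cdot \frac{27}{2} = - \frac{81 \sqrt{1007}}{2}$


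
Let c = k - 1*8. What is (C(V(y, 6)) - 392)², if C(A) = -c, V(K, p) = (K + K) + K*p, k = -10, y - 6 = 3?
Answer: 139876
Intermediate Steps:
y = 9 (y = 6 + 3 = 9)
V(K, p) = 2*K + K*p
c = -18 (c = -10 - 1*8 = -10 - 8 = -18)
C(A) = 18 (C(A) = -1*(-18) = 18)
(C(V(y, 6)) - 392)² = (18 - 392)² = (-374)² = 139876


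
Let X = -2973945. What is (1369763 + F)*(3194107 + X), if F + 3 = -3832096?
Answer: -542112818432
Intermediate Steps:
F = -3832099 (F = -3 - 3832096 = -3832099)
(1369763 + F)*(3194107 + X) = (1369763 - 3832099)*(3194107 - 2973945) = -2462336*220162 = -542112818432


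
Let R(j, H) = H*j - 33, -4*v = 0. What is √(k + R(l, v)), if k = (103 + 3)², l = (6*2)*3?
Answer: √11203 ≈ 105.84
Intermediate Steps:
v = 0 (v = -¼*0 = 0)
l = 36 (l = 12*3 = 36)
k = 11236 (k = 106² = 11236)
R(j, H) = -33 + H*j
√(k + R(l, v)) = √(11236 + (-33 + 0*36)) = √(11236 + (-33 + 0)) = √(11236 - 33) = √11203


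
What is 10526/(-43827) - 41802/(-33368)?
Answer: 740412343/731209668 ≈ 1.0126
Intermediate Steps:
10526/(-43827) - 41802/(-33368) = 10526*(-1/43827) - 41802*(-1/33368) = -10526/43827 + 20901/16684 = 740412343/731209668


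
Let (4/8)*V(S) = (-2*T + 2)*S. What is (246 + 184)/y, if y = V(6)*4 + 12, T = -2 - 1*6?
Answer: 215/438 ≈ 0.49087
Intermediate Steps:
T = -8 (T = -2 - 6 = -8)
V(S) = 36*S (V(S) = 2*((-2*(-8) + 2)*S) = 2*((16 + 2)*S) = 2*(18*S) = 36*S)
y = 876 (y = (36*6)*4 + 12 = 216*4 + 12 = 864 + 12 = 876)
(246 + 184)/y = (246 + 184)/876 = 430*(1/876) = 215/438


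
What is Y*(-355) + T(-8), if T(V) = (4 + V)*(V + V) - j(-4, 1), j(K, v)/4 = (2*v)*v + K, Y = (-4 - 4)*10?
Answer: 28472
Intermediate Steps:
Y = -80 (Y = -8*10 = -80)
j(K, v) = 4*K + 8*v**2 (j(K, v) = 4*((2*v)*v + K) = 4*(2*v**2 + K) = 4*(K + 2*v**2) = 4*K + 8*v**2)
T(V) = 8 + 2*V*(4 + V) (T(V) = (4 + V)*(V + V) - (4*(-4) + 8*1**2) = (4 + V)*(2*V) - (-16 + 8*1) = 2*V*(4 + V) - (-16 + 8) = 2*V*(4 + V) - 1*(-8) = 2*V*(4 + V) + 8 = 8 + 2*V*(4 + V))
Y*(-355) + T(-8) = -80*(-355) + (8 + 2*(-8)**2 + 8*(-8)) = 28400 + (8 + 2*64 - 64) = 28400 + (8 + 128 - 64) = 28400 + 72 = 28472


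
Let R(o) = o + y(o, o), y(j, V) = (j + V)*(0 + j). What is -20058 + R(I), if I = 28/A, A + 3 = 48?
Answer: -40614622/2025 ≈ -20057.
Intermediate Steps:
A = 45 (A = -3 + 48 = 45)
I = 28/45 ≈ 0.62222
y(j, V) = j*(V + j) (y(j, V) = (V + j)*j = j*(V + j))
R(o) = o + 2*o² (R(o) = o + o*(o + o) = o + o*(2*o) = o + 2*o²)
-20058 + R(I) = -20058 + 28*(1 + 2*(28/45))/45 = -20058 + 28*(1 + 56/45)/45 = -20058 + (28/45)*(101/45) = -20058 + 2828/2025 = -40614622/2025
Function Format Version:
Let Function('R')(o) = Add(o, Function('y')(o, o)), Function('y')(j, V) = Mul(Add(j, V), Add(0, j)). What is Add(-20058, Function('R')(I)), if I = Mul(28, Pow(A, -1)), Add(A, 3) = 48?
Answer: Rational(-40614622, 2025) ≈ -20057.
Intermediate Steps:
A = 45 (A = Add(-3, 48) = 45)
I = Rational(28, 45) (I = Mul(28, Pow(45, -1)) = Mul(28, Rational(1, 45)) = Rational(28, 45) ≈ 0.62222)
Function('y')(j, V) = Mul(j, Add(V, j)) (Function('y')(j, V) = Mul(Add(V, j), j) = Mul(j, Add(V, j)))
Function('R')(o) = Add(o, Mul(2, Pow(o, 2))) (Function('R')(o) = Add(o, Mul(o, Add(o, o))) = Add(o, Mul(o, Mul(2, o))) = Add(o, Mul(2, Pow(o, 2))))
Add(-20058, Function('R')(I)) = Add(-20058, Mul(Rational(28, 45), Add(1, Mul(2, Rational(28, 45))))) = Add(-20058, Mul(Rational(28, 45), Add(1, Rational(56, 45)))) = Add(-20058, Mul(Rational(28, 45), Rational(101, 45))) = Add(-20058, Rational(2828, 2025)) = Rational(-40614622, 2025)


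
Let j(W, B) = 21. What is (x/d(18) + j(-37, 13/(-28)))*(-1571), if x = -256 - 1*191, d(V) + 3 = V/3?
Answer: 201088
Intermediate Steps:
d(V) = -3 + V/3
x = -447 (x = -256 - 191 = -447)
(x/d(18) + j(-37, 13/(-28)))*(-1571) = (-447/(-3 + (1/3)*18) + 21)*(-1571) = (-447/(-3 + 6) + 21)*(-1571) = (-447/3 + 21)*(-1571) = (-447*1/3 + 21)*(-1571) = (-149 + 21)*(-1571) = -128*(-1571) = 201088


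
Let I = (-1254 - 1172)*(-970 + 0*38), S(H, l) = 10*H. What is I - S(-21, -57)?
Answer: 2353430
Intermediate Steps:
I = 2353220 (I = -2426*(-970 + 0) = -2426*(-970) = 2353220)
I - S(-21, -57) = 2353220 - 10*(-21) = 2353220 - 1*(-210) = 2353220 + 210 = 2353430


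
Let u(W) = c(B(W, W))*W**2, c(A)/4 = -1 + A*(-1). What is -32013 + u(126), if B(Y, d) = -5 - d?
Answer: 8223507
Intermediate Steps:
c(A) = -4 - 4*A (c(A) = 4*(-1 + A*(-1)) = 4*(-1 - A) = -4 - 4*A)
u(W) = W**2*(16 + 4*W) (u(W) = (-4 - 4*(-5 - W))*W**2 = (-4 + (20 + 4*W))*W**2 = (16 + 4*W)*W**2 = W**2*(16 + 4*W))
-32013 + u(126) = -32013 + 4*126**2*(4 + 126) = -32013 + 4*15876*130 = -32013 + 8255520 = 8223507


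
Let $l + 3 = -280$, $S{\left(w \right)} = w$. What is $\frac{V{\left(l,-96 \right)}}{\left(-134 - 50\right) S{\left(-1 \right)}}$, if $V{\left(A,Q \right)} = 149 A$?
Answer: $- \frac{42167}{184} \approx -229.17$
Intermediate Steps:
$l = -283$ ($l = -3 - 280 = -283$)
$\frac{V{\left(l,-96 \right)}}{\left(-134 - 50\right) S{\left(-1 \right)}} = \frac{149 \left(-283\right)}{\left(-134 - 50\right) \left(-1\right)} = - \frac{42167}{\left(-184\right) \left(-1\right)} = - \frac{42167}{184}$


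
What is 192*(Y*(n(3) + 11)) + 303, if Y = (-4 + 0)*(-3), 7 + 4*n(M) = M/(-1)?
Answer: 19887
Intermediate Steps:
n(M) = -7/4 - M/4 (n(M) = -7/4 + (M/(-1))/4 = -7/4 + (M*(-1))/4 = -7/4 + (-M)/4 = -7/4 - M/4)
Y = 12 (Y = -4*(-3) = 12)
192*(Y*(n(3) + 11)) + 303 = 192*(12*((-7/4 - ¼*3) + 11)) + 303 = 192*(12*((-7/4 - ¾) + 11)) + 303 = 192*(12*(-5/2 + 11)) + 303 = 192*(12*(17/2)) + 303 = 192*102 + 303 = 19584 + 303 = 19887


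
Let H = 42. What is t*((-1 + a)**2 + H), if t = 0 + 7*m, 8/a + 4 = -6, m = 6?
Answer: 47502/25 ≈ 1900.1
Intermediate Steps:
a = -4/5 (a = 8/(-4 - 6) = 8/(-10) = 8*(-1/10) = -4/5 ≈ -0.80000)
t = 42 (t = 0 + 7*6 = 0 + 42 = 42)
t*((-1 + a)**2 + H) = 42*((-1 - 4/5)**2 + 42) = 42*((-9/5)**2 + 42) = 42*(81/25 + 42) = 42*(1131/25) = 47502/25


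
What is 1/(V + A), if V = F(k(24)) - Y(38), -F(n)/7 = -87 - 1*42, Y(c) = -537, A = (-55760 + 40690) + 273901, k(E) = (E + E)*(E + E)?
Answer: 1/260271 ≈ 3.8421e-6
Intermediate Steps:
k(E) = 4*E**2 (k(E) = (2*E)*(2*E) = 4*E**2)
A = 258831 (A = -15070 + 273901 = 258831)
F(n) = 903 (F(n) = -7*(-87 - 1*42) = -7*(-87 - 42) = -7*(-129) = 903)
V = 1440 (V = 903 - 1*(-537) = 903 + 537 = 1440)
1/(V + A) = 1/(1440 + 258831) = 1/260271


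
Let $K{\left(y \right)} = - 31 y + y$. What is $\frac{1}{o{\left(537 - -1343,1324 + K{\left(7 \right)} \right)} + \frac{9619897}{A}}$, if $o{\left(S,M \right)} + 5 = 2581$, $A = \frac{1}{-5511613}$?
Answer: $- \frac{1}{53021149361285} \approx -1.886 \cdot 10^{-14}$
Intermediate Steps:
$A = - \frac{1}{5511613} \approx -1.8144 \cdot 10^{-7}$
$K{\left(y \right)} = - 30 y$
$o{\left(S,M \right)} = 2576$ ($o{\left(S,M \right)} = -5 + 2581 = 2576$)
$\frac{1}{o{\left(537 - -1343,1324 + K{\left(7 \right)} \right)} + \frac{9619897}{A}} = \frac{1}{2576 + \frac{9619897}{- \frac{1}{5511613}}} = \frac{1}{2576 + 9619897 \left(-5511613\right)} = \frac{1}{2576 - 53021149363861} = \frac{1}{-53021149361285} = - \frac{1}{53021149361285}$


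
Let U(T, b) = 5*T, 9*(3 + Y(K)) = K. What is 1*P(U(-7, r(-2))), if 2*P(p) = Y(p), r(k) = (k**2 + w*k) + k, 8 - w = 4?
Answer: -31/9 ≈ -3.4444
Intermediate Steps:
w = 4 (w = 8 - 1*4 = 8 - 4 = 4)
r(k) = k**2 + 5*k (r(k) = (k**2 + 4*k) + k = k**2 + 5*k)
Y(K) = -3 + K/9
P(p) = -3/2 + p/18 (P(p) = (-3 + p/9)/2 = -3/2 + p/18)
1*P(U(-7, r(-2))) = 1*(-3/2 + (5*(-7))/18) = 1*(-3/2 + (1/18)*(-35)) = 1*(-3/2 - 35/18) = 1*(-31/9) = -31/9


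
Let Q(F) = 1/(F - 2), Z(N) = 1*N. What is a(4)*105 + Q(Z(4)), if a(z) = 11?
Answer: 2311/2 ≈ 1155.5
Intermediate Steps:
Z(N) = N
Q(F) = 1/(-2 + F)
a(4)*105 + Q(Z(4)) = 11*105 + 1/(-2 + 4) = 1155 + 1/2 = 2311/2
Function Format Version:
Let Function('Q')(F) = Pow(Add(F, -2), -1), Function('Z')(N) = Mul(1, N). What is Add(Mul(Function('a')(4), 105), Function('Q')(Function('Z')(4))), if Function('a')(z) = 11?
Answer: Rational(2311, 2) ≈ 1155.5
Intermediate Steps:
Function('Z')(N) = N
Function('Q')(F) = Pow(Add(-2, F), -1)
Add(Mul(Function('a')(4), 105), Function('Q')(Function('Z')(4))) = Add(Mul(11, 105), Pow(Add(-2, 4), -1)) = Add(1155, Pow(2, -1)) = Add(1155, Rational(1, 2)) = Rational(2311, 2)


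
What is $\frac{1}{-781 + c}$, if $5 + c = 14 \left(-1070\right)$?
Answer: $- \frac{1}{15766} \approx -6.3428 \cdot 10^{-5}$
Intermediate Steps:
$c = -14985$ ($c = -5 + 14 \left(-1070\right) = -5 - 14980 = -14985$)
$\frac{1}{-781 + c} = \frac{1}{-781 - 14985} = \frac{1}{-15766} = - \frac{1}{15766}$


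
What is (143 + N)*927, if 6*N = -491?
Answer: 113403/2 ≈ 56702.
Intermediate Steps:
N = -491/6 (N = (⅙)*(-491) = -491/6 ≈ -81.833)
(143 + N)*927 = (143 - 491/6)*927 = (367/6)*927 = 113403/2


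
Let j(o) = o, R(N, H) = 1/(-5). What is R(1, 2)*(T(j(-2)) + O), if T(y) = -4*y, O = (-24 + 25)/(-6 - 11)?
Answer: -27/17 ≈ -1.5882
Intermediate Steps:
R(N, H) = -⅕
O = -1/17 (O = 1/(-17) = 1*(-1/17) = -1/17 ≈ -0.058824)
R(1, 2)*(T(j(-2)) + O) = -(-4*(-2) - 1/17)/5 = -(8 - 1/17)/5 = -⅕*135/17 = -27/17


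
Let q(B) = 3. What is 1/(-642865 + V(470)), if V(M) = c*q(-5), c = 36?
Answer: -1/642757 ≈ -1.5558e-6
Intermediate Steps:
V(M) = 108 (V(M) = 36*3 = 108)
1/(-642865 + V(470)) = 1/(-642865 + 108) = 1/(-642757) = -1/642757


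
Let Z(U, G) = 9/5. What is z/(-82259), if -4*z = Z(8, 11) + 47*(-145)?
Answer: -17033/822590 ≈ -0.020707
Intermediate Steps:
Z(U, G) = 9/5 (Z(U, G) = 9*(1/5) = 9/5)
z = 17033/10 (z = -(9/5 + 47*(-145))/4 = -(9/5 - 6815)/4 = -1/4*(-34066/5) = 17033/10 ≈ 1703.3)
z/(-82259) = (17033/10)/(-82259) = (17033/10)*(-1/82259) = -17033/822590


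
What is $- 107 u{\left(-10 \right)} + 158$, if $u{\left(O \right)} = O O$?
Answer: $-10542$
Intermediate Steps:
$u{\left(O \right)} = O^{2}$
$- 107 u{\left(-10 \right)} + 158 = - 107 \left(-10\right)^{2} + 158 = \left(-107\right) 100 + 158 = -10700 + 158 = -10542$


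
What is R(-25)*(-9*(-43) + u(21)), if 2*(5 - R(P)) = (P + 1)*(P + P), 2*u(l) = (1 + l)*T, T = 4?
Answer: -256445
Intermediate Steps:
u(l) = 2 + 2*l (u(l) = ((1 + l)*4)/2 = (4 + 4*l)/2 = 2 + 2*l)
R(P) = 5 - P*(1 + P) (R(P) = 5 - (P + 1)*(P + P)/2 = 5 - (1 + P)*2*P/2 = 5 - P*(1 + P))
R(-25)*(-9*(-43) + u(21)) = (5 - 1*(-25) - 1*(-25)**2)*(-9*(-43) + (2 + 2*21)) = (5 + 25 - 1*625)*(387 + (2 + 42)) = (5 + 25 - 625)*(387 + 44) = -595*431 = -256445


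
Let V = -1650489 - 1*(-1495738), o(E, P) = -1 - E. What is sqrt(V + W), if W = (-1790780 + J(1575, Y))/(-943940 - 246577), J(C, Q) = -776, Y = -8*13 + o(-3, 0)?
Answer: I*sqrt(219331214500825587)/1190517 ≈ 393.38*I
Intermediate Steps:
Y = -102 (Y = -8*13 + (-1 - 1*(-3)) = -104 + (-1 + 3) = -104 + 2 = -102)
V = -154751 (V = -1650489 + 1495738 = -154751)
W = 1791556/1190517 (W = (-1790780 - 776)/(-943940 - 246577) = -1791556/(-1190517) = -1791556*(-1/1190517) = 1791556/1190517 ≈ 1.5049)
sqrt(V + W) = sqrt(-154751 + 1791556/1190517) = sqrt(-184231904711/1190517) = I*sqrt(219331214500825587)/1190517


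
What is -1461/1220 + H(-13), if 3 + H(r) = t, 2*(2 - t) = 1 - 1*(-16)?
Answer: -13051/1220 ≈ -10.698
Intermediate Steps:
t = -13/2 (t = 2 - (1 - 1*(-16))/2 = 2 - (1 + 16)/2 = 2 - ½*17 = 2 - 17/2 = -13/2 ≈ -6.5000)
H(r) = -19/2 (H(r) = -3 - 13/2 = -19/2)
-1461/1220 + H(-13) = -1461/1220 - 19/2 = -13051/1220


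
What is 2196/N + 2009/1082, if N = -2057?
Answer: 1756441/2225674 ≈ 0.78917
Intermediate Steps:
2196/N + 2009/1082 = 2196/(-2057) + 2009/1082 = 2196*(-1/2057) + 2009*(1/1082) = -2196/2057 + 2009/1082 = 1756441/2225674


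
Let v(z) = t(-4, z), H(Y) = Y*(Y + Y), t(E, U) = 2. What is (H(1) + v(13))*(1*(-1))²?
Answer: 4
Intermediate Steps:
H(Y) = 2*Y² (H(Y) = Y*(2*Y) = 2*Y²)
v(z) = 2
(H(1) + v(13))*(1*(-1))² = (2*1² + 2)*(1*(-1))² = (2*1 + 2)*(-1)² = (2 + 2)*1 = 4*1 = 4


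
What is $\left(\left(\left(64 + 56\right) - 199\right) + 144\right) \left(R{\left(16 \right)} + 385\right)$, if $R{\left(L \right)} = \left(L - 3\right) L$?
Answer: $38545$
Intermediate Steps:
$R{\left(L \right)} = L \left(-3 + L\right)$ ($R{\left(L \right)} = \left(-3 + L\right) L = L \left(-3 + L\right)$)
$\left(\left(\left(64 + 56\right) - 199\right) + 144\right) \left(R{\left(16 \right)} + 385\right) = \left(\left(\left(64 + 56\right) - 199\right) + 144\right) \left(16 \left(-3 + 16\right) + 385\right) = \left(\left(120 - 199\right) + 144\right) \left(16 \cdot 13 + 385\right) = \left(-79 + 144\right) \left(208 + 385\right) = 65 \cdot 593 = 38545$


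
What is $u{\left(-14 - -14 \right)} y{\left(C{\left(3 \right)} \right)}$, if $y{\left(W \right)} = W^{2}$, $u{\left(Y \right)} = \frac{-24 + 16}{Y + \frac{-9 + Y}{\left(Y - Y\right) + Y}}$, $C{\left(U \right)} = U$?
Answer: $0$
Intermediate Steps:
$u{\left(Y \right)} = - \frac{8}{Y + \frac{-9 + Y}{Y}}$ ($u{\left(Y \right)} = - \frac{8}{Y + \frac{-9 + Y}{0 + Y}} = - \frac{8}{Y + \frac{-9 + Y}{Y}}$)
$u{\left(-14 - -14 \right)} y{\left(C{\left(3 \right)} \right)} = - \frac{8 \left(-14 - -14\right)}{-9 - 0 + \left(-14 - -14\right)^{2}} \cdot 3^{2} = - \frac{8 \left(-14 + 14\right)}{-9 + \left(-14 + 14\right) + \left(-14 + 14\right)^{2}} \cdot 9 = \left(-8\right) 0 \frac{1}{-9 + 0 + 0^{2}} \cdot 9 = \left(-8\right) 0 \frac{1}{-9 + 0 + 0} \cdot 9 = \left(-8\right) 0 \frac{1}{-9} \cdot 9 = \left(-8\right) 0 \left(- \frac{1}{9}\right) 9 = 0 \cdot 9 = 0$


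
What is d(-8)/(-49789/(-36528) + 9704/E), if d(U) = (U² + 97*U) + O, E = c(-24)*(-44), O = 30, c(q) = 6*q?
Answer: -822099168/3489223 ≈ -235.61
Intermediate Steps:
E = 6336 (E = (6*(-24))*(-44) = -144*(-44) = 6336)
d(U) = 30 + U² + 97*U (d(U) = (U² + 97*U) + 30 = 30 + U² + 97*U)
d(-8)/(-49789/(-36528) + 9704/E) = (30 + (-8)² + 97*(-8))/(-49789/(-36528) + 9704/6336) = (30 + 64 - 776)/(-49789*(-1/36528) + 9704*(1/6336)) = -682/(49789/36528 + 1213/792) = -682/3489223/1205424 = -682*1205424/3489223 = -822099168/3489223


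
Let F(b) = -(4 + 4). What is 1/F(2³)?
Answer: -⅛ ≈ -0.12500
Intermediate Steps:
F(b) = -8 (F(b) = -1*8 = -8)
1/F(2³) = 1/(-8) = -⅛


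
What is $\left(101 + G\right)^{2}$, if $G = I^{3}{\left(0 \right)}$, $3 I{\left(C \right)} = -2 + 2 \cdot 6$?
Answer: $\frac{13890529}{729} \approx 19054.0$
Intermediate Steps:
$I{\left(C \right)} = \frac{10}{3}$ ($I{\left(C \right)} = \frac{-2 + 2 \cdot 6}{3} = \frac{-2 + 12}{3} = \frac{1}{3} \cdot 10 = \frac{10}{3}$)
$G = \frac{1000}{27}$ ($G = \left(\frac{10}{3}\right)^{3} = \frac{1000}{27} \approx 37.037$)
$\left(101 + G\right)^{2} = \left(101 + \frac{1000}{27}\right)^{2} = \left(\frac{3727}{27}\right)^{2} = \frac{13890529}{729}$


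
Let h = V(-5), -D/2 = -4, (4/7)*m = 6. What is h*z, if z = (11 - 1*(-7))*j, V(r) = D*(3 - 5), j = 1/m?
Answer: -192/7 ≈ -27.429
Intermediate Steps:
m = 21/2 (m = (7/4)*6 = 21/2 ≈ 10.500)
D = 8 (D = -2*(-4) = 8)
j = 2/21 (j = 1/(21/2) = 2/21 ≈ 0.095238)
V(r) = -16 (V(r) = 8*(3 - 5) = 8*(-2) = -16)
h = -16
z = 12/7 (z = (11 - 1*(-7))*(2/21) = (11 + 7)*(2/21) = 18*(2/21) = 12/7 ≈ 1.7143)
h*z = -16*12/7 = -192/7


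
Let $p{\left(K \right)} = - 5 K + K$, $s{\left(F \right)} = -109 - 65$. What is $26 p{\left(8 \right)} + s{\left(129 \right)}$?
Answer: $-1006$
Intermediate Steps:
$s{\left(F \right)} = -174$ ($s{\left(F \right)} = -109 - 65 = -174$)
$p{\left(K \right)} = - 4 K$
$26 p{\left(8 \right)} + s{\left(129 \right)} = 26 \left(\left(-4\right) 8\right) - 174 = 26 \left(-32\right) - 174 = -832 - 174 = -1006$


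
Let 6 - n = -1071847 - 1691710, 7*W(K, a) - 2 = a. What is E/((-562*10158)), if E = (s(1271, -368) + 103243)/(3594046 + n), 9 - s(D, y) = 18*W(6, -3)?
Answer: -361391/127030024900674 ≈ -2.8449e-9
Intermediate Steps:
W(K, a) = 2/7 + a/7
n = 2763563 (n = 6 - (-1071847 - 1691710) = 6 - 1*(-2763557) = 6 + 2763557 = 2763563)
s(D, y) = 81/7 (s(D, y) = 9 - 18*(2/7 + (⅐)*(-3)) = 9 - 18*(2/7 - 3/7) = 9 - 18*(-1)/7 = 9 - 1*(-18/7) = 9 + 18/7 = 81/7)
E = 722782/44503263 (E = (81/7 + 103243)/(3594046 + 2763563) = (722782/7)/6357609 = (722782/7)*(1/6357609) = 722782/44503263 ≈ 0.016241)
E/((-562*10158)) = 722782/(44503263*((-562*10158))) = (722782/44503263)/(-5708796) = (722782/44503263)*(-1/5708796) = -361391/127030024900674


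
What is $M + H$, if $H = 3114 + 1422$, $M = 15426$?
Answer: $19962$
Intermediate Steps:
$H = 4536$
$M + H = 15426 + 4536 = 19962$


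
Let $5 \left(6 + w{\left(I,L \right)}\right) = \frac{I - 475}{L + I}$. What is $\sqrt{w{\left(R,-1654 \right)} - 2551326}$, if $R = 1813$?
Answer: $\frac{i \sqrt{179167171510}}{265} \approx 1597.3 i$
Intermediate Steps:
$w{\left(I,L \right)} = -6 + \frac{-475 + I}{5 \left(I + L\right)}$ ($w{\left(I,L \right)} = -6 + \frac{\left(I - 475\right) \frac{1}{L + I}}{5} = -6 + \frac{\left(-475 + I\right) \frac{1}{I + L}}{5} = -6 + \frac{\frac{1}{I + L} \left(-475 + I\right)}{5} = -6 + \frac{-475 + I}{5 \left(I + L\right)}$)
$\sqrt{w{\left(R,-1654 \right)} - 2551326} = \sqrt{\frac{-95 - -9924 - \frac{52577}{5}}{1813 - 1654} - 2551326} = \sqrt{\frac{-95 + 9924 - \frac{52577}{5}}{159} - 2551326} = \sqrt{\frac{1}{159} \left(- \frac{3432}{5}\right) - 2551326} = \sqrt{- \frac{1144}{265} - 2551326} = \sqrt{- \frac{676102534}{265}} = \frac{i \sqrt{179167171510}}{265}$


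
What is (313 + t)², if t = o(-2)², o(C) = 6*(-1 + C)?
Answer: 405769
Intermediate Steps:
o(C) = -6 + 6*C
t = 324 (t = (-6 + 6*(-2))² = (-6 - 12)² = (-18)² = 324)
(313 + t)² = (313 + 324)² = 637² = 405769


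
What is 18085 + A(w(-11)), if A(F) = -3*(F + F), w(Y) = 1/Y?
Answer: 198941/11 ≈ 18086.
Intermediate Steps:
A(F) = -6*F
18085 + A(w(-11)) = 18085 - 6/(-11) = 18085 - 6*(-1/11) = 18085 + 6/11 = 198941/11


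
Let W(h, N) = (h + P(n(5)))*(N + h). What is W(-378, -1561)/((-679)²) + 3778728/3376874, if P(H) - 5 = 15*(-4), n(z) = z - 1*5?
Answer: 326952003349/111205526131 ≈ 2.9401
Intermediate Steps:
n(z) = -5 + z (n(z) = z - 5 = -5 + z)
P(H) = -55 (P(H) = 5 + 15*(-4) = 5 - 60 = -55)
W(h, N) = (-55 + h)*(N + h) (W(h, N) = (h - 55)*(N + h) = (-55 + h)*(N + h))
W(-378, -1561)/((-679)²) + 3778728/3376874 = ((-378)² - 55*(-1561) - 55*(-378) - 1561*(-378))/((-679)²) + 3778728/3376874 = (142884 + 85855 + 20790 + 590058)/461041 + 3778728*(1/3376874) = 839587*(1/461041) + 1889364/1688437 = 119941/65863 + 1889364/1688437 = 326952003349/111205526131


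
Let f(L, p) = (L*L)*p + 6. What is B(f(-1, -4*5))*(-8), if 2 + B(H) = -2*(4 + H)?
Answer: -144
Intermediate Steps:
f(L, p) = 6 + p*L**2 (f(L, p) = L**2*p + 6 = p*L**2 + 6 = 6 + p*L**2)
B(H) = -10 - 2*H (B(H) = -2 - 2*(4 + H) = -2 + (-8 - 2*H) = -10 - 2*H)
B(f(-1, -4*5))*(-8) = (-10 - 2*(6 - 4*5*(-1)**2))*(-8) = (-10 - 2*(6 - 20*1))*(-8) = (-10 - 2*(6 - 20))*(-8) = (-10 - 2*(-14))*(-8) = (-10 + 28)*(-8) = 18*(-8) = -144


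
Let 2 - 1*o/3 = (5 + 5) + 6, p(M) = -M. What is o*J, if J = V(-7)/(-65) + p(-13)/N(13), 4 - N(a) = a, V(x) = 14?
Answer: 13594/195 ≈ 69.713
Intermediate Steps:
N(a) = 4 - a
J = -971/585 (J = 14/(-65) + (-1*(-13))/(4 - 1*13) = 14*(-1/65) + 13/(4 - 13) = -14/65 + 13/(-9) = -14/65 + 13*(-⅑) = -14/65 - 13/9 = -971/585 ≈ -1.6598)
o = -42 (o = 6 - 3*((5 + 5) + 6) = 6 - 3*(10 + 6) = 6 - 3*16 = 6 - 48 = -42)
o*J = -42*(-971/585) = 13594/195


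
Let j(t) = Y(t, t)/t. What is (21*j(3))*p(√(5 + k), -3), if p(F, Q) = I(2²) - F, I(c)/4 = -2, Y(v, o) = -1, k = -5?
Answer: 56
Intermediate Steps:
I(c) = -8 (I(c) = 4*(-2) = -8)
p(F, Q) = -8 - F
j(t) = -1/t
(21*j(3))*p(√(5 + k), -3) = (21*(-1/3))*(-8 - √(5 - 5)) = (21*(-1*⅓))*(-8 - √0) = (21*(-⅓))*(-8 - 1*0) = -7*(-8 + 0) = -7*(-8) = 56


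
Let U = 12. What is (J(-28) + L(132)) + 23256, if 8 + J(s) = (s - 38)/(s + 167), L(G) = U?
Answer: 3233074/139 ≈ 23260.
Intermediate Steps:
L(G) = 12
J(s) = -8 + (-38 + s)/(167 + s) (J(s) = -8 + (s - 38)/(s + 167) = -8 + (-38 + s)/(167 + s))
(J(-28) + L(132)) + 23256 = ((-1374 - 7*(-28))/(167 - 28) + 12) + 23256 = ((-1374 + 196)/139 + 12) + 23256 = ((1/139)*(-1178) + 12) + 23256 = (-1178/139 + 12) + 23256 = 490/139 + 23256 = 3233074/139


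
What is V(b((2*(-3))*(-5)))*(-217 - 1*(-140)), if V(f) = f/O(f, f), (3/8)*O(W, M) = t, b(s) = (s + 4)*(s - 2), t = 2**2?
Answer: -27489/4 ≈ -6872.3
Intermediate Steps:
t = 4
b(s) = (-2 + s)*(4 + s) (b(s) = (4 + s)*(-2 + s) = (-2 + s)*(4 + s))
O(W, M) = 32/3 (O(W, M) = (8/3)*4 = 32/3)
V(f) = 3*f/32 (V(f) = f/(32/3) = f*(3/32) = 3*f/32)
V(b((2*(-3))*(-5)))*(-217 - 1*(-140)) = (3*(-8 + ((2*(-3))*(-5))**2 + 2*((2*(-3))*(-5)))/32)*(-217 - 1*(-140)) = (3*(-8 + (-6*(-5))**2 + 2*(-6*(-5)))/32)*(-217 + 140) = (3*(-8 + 30**2 + 2*30)/32)*(-77) = (3*(-8 + 900 + 60)/32)*(-77) = ((3/32)*952)*(-77) = (357/4)*(-77) = -27489/4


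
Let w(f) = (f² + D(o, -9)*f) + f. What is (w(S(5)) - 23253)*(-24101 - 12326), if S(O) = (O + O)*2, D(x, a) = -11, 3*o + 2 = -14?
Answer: 839751631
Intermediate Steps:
o = -16/3 (o = -⅔ + (⅓)*(-14) = -⅔ - 14/3 = -16/3 ≈ -5.3333)
S(O) = 4*O (S(O) = (2*O)*2 = 4*O)
w(f) = f² - 10*f (w(f) = (f² - 11*f) + f = f² - 10*f)
(w(S(5)) - 23253)*(-24101 - 12326) = ((4*5)*(-10 + 4*5) - 23253)*(-24101 - 12326) = (20*(-10 + 20) - 23253)*(-36427) = (20*10 - 23253)*(-36427) = (200 - 23253)*(-36427) = -23053*(-36427) = 839751631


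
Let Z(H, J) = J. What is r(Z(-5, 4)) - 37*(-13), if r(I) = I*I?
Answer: 497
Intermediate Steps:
r(I) = I²
r(Z(-5, 4)) - 37*(-13) = 4² - 37*(-13) = 16 + 481 = 497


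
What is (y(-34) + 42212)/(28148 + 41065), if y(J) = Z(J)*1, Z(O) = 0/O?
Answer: 42212/69213 ≈ 0.60989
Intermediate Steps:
Z(O) = 0
y(J) = 0 (y(J) = 0*1 = 0)
(y(-34) + 42212)/(28148 + 41065) = (0 + 42212)/(28148 + 41065) = 42212/69213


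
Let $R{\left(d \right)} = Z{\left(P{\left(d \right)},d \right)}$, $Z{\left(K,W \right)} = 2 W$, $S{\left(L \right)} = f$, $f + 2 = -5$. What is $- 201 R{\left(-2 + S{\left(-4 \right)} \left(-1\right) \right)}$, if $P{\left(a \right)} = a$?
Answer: $-2010$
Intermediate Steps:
$f = -7$ ($f = -2 - 5 = -7$)
$S{\left(L \right)} = -7$
$R{\left(d \right)} = 2 d$
$- 201 R{\left(-2 + S{\left(-4 \right)} \left(-1\right) \right)} = - 201 \cdot 2 \left(-2 - -7\right) = - 201 \cdot 2 \left(-2 + 7\right) = - 201 \cdot 2 \cdot 5 = \left(-201\right) 10 = -2010$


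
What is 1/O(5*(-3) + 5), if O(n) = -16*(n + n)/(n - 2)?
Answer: -3/80 ≈ -0.037500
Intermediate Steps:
O(n) = -32*n/(-2 + n) (O(n) = -16*2*n/(-2 + n) = -32*n/(-2 + n))
1/O(5*(-3) + 5) = 1/(-32*(5*(-3) + 5)/(-2 + (5*(-3) + 5))) = 1/(-32*(-15 + 5)/(-2 + (-15 + 5))) = 1/(-32*(-10)/(-2 - 10)) = 1/(-32*(-10)/(-12)) = 1/(-32*(-10)*(-1/12)) = 1/(-80/3) = -3/80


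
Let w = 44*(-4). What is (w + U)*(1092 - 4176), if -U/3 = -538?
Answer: -4434792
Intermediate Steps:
U = 1614 (U = -3*(-538) = 1614)
w = -176
(w + U)*(1092 - 4176) = (-176 + 1614)*(1092 - 4176) = 1438*(-3084) = -4434792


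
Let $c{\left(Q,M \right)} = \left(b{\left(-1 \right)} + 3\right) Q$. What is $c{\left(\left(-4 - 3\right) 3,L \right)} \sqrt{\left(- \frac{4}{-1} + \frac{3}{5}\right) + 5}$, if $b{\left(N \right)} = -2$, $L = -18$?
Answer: $- \frac{84 \sqrt{15}}{5} \approx -65.066$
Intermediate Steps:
$c{\left(Q,M \right)} = Q$ ($c{\left(Q,M \right)} = \left(-2 + 3\right) Q = 1 Q = Q$)
$c{\left(\left(-4 - 3\right) 3,L \right)} \sqrt{\left(- \frac{4}{-1} + \frac{3}{5}\right) + 5} = \left(-4 - 3\right) 3 \sqrt{\left(- \frac{4}{-1} + \frac{3}{5}\right) + 5} = \left(-7\right) 3 \sqrt{\left(\left(-4\right) \left(-1\right) + 3 \cdot \frac{1}{5}\right) + 5} = - 21 \sqrt{\left(4 + \frac{3}{5}\right) + 5} = - 21 \sqrt{\frac{23}{5} + 5} = - 21 \sqrt{\frac{48}{5}} = - 21 \frac{4 \sqrt{15}}{5} = - \frac{84 \sqrt{15}}{5}$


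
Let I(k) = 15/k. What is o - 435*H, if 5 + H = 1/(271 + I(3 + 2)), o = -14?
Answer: 591679/274 ≈ 2159.4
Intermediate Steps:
H = -1369/274 (H = -5 + 1/(271 + 15/(3 + 2)) = -5 + 1/(271 + 15/5) = -5 + 1/(271 + 15*(⅕)) = -5 + 1/(271 + 3) = -5 + 1/274 = -1369/274 ≈ -4.9964)
o - 435*H = -14 - 435*(-1369/274) = -14 + 595515/274 = 591679/274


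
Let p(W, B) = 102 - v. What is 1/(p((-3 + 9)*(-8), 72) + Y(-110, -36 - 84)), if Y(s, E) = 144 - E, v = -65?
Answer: 1/431 ≈ 0.0023202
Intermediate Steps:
p(W, B) = 167 (p(W, B) = 102 - 1*(-65) = 102 + 65 = 167)
1/(p((-3 + 9)*(-8), 72) + Y(-110, -36 - 84)) = 1/(167 + (144 - (-36 - 84))) = 1/(167 + (144 - 1*(-120))) = 1/(167 + (144 + 120)) = 1/(167 + 264) = 1/431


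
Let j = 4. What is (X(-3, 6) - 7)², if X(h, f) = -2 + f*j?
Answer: 225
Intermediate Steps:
X(h, f) = -2 + 4*f (X(h, f) = -2 + f*4 = -2 + 4*f)
(X(-3, 6) - 7)² = ((-2 + 4*6) - 7)² = ((-2 + 24) - 7)² = (22 - 7)² = 15² = 225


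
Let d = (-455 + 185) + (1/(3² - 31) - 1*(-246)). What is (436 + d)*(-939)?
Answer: -8510157/22 ≈ -3.8683e+5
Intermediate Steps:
d = -529/22 (d = -270 + (1/(9 - 31) + 246) = -270 + (1/(-22) + 246) = -270 + (-1/22 + 246) = -270 + 5411/22 = -529/22 ≈ -24.045)
(436 + d)*(-939) = (436 - 529/22)*(-939) = (9063/22)*(-939) = -8510157/22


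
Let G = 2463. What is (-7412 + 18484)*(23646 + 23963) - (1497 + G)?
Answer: 527122888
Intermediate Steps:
(-7412 + 18484)*(23646 + 23963) - (1497 + G) = (-7412 + 18484)*(23646 + 23963) - (1497 + 2463) = 11072*47609 - 1*3960 = 527126848 - 3960 = 527122888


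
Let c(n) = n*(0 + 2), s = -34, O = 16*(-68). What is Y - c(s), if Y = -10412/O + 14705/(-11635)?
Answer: 48297421/632944 ≈ 76.306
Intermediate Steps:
O = -1088
c(n) = 2*n (c(n) = n*2 = 2*n)
Y = 5257229/632944 (Y = -10412/(-1088) + 14705/(-11635) = -10412*(-1/1088) + 14705*(-1/11635) = 2603/272 - 2941/2327 = 5257229/632944 ≈ 8.3060)
Y - c(s) = 5257229/632944 - 2*(-34) = 5257229/632944 - 1*(-68) = 5257229/632944 + 68 = 48297421/632944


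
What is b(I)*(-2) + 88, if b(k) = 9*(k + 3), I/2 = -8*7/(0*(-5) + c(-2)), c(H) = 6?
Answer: 370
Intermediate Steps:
I = -56/3 (I = 2*(-8*7/(0*(-5) + 6)) = 2*(-8*7/(0 + 6)) = 2*(-8/(6*(⅐))) = 2*(-8/6/7) = 2*(-8*7/6) = 2*(-28/3) = -56/3 ≈ -18.667)
b(k) = 27 + 9*k (b(k) = 9*(3 + k) = 27 + 9*k)
b(I)*(-2) + 88 = (27 + 9*(-56/3))*(-2) + 88 = (27 - 168)*(-2) + 88 = -141*(-2) + 88 = 282 + 88 = 370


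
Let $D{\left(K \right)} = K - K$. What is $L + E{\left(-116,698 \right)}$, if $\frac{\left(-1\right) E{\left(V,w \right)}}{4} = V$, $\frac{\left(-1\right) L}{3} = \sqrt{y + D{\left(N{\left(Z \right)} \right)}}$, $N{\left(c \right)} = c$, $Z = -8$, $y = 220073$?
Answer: $464 - 3 \sqrt{220073} \approx -943.36$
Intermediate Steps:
$D{\left(K \right)} = 0$
$L = - 3 \sqrt{220073}$ ($L = - 3 \sqrt{220073 + 0} = - 3 \sqrt{220073} \approx -1407.4$)
$E{\left(V,w \right)} = - 4 V$
$L + E{\left(-116,698 \right)} = - 3 \sqrt{220073} - -464 = - 3 \sqrt{220073} + 464 = 464 - 3 \sqrt{220073}$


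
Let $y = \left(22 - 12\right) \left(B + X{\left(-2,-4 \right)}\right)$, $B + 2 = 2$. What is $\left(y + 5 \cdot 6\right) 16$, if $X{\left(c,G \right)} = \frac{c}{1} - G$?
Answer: $800$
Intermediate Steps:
$B = 0$ ($B = -2 + 2 = 0$)
$X{\left(c,G \right)} = c - G$ ($X{\left(c,G \right)} = c 1 - G = c - G$)
$y = 20$ ($y = \left(22 - 12\right) \left(0 - -2\right) = 10 \left(0 + \left(-2 + 4\right)\right) = 10 \left(0 + 2\right) = 10 \cdot 2 = 20$)
$\left(y + 5 \cdot 6\right) 16 = \left(20 + 5 \cdot 6\right) 16 = \left(20 + 30\right) 16 = 50 \cdot 16 = 800$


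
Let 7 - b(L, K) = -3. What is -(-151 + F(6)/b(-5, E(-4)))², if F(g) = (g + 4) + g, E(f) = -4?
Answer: -558009/25 ≈ -22320.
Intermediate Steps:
b(L, K) = 10 (b(L, K) = 7 - 1*(-3) = 7 + 3 = 10)
F(g) = 4 + 2*g (F(g) = (4 + g) + g = 4 + 2*g)
-(-151 + F(6)/b(-5, E(-4)))² = -(-151 + (4 + 2*6)/10)² = -(-151 + (4 + 12)*(⅒))² = -(-151 + 16*(⅒))² = -(-151 + 8/5)² = -(-747/5)² = -1*558009/25 = -558009/25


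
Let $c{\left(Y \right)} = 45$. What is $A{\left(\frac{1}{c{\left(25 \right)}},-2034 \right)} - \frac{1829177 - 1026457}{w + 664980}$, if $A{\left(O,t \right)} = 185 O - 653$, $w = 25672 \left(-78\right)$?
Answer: $- \frac{72253720}{111453} \approx -648.29$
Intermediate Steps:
$w = -2002416$
$A{\left(O,t \right)} = -653 + 185 O$
$A{\left(\frac{1}{c{\left(25 \right)}},-2034 \right)} - \frac{1829177 - 1026457}{w + 664980} = \left(-653 + \frac{185}{45}\right) - \frac{1829177 - 1026457}{-2002416 + 664980} = \left(-653 + 185 \cdot \frac{1}{45}\right) - \frac{802720}{-1337436} = \left(-653 + \frac{37}{9}\right) - 802720 \left(- \frac{1}{1337436}\right) = - \frac{5840}{9} - - \frac{200680}{334359} = - \frac{5840}{9} + \frac{200680}{334359} = - \frac{72253720}{111453}$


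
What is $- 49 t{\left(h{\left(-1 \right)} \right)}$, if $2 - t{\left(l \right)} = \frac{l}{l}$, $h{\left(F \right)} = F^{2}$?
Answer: $-49$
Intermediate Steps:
$t{\left(l \right)} = 1$ ($t{\left(l \right)} = 2 - \frac{l}{l} = 2 - 1 = 1$)
$- 49 t{\left(h{\left(-1 \right)} \right)} = \left(-49\right) 1 = -49$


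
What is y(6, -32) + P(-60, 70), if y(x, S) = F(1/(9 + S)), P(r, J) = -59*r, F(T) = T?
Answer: 81419/23 ≈ 3540.0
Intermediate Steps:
y(x, S) = 1/(9 + S)
y(6, -32) + P(-60, 70) = 1/(9 - 32) - 59*(-60) = 1/(-23) + 3540 = -1/23 + 3540 = 81419/23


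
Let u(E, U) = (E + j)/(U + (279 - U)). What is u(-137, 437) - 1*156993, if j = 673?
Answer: -43800511/279 ≈ -1.5699e+5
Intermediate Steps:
u(E, U) = 673/279 + E/279 (u(E, U) = (E + 673)/(U + (279 - U)) = (673 + E)/279 = (673 + E)*(1/279) = 673/279 + E/279)
u(-137, 437) - 1*156993 = (673/279 + (1/279)*(-137)) - 1*156993 = (673/279 - 137/279) - 156993 = 536/279 - 156993 = -43800511/279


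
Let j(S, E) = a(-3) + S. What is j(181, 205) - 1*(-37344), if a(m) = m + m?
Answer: 37519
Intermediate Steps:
a(m) = 2*m
j(S, E) = -6 + S (j(S, E) = 2*(-3) + S = -6 + S)
j(181, 205) - 1*(-37344) = (-6 + 181) - 1*(-37344) = 175 + 37344 = 37519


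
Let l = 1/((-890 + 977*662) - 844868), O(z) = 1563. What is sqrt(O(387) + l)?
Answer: sqrt(15471602504286)/99492 ≈ 39.535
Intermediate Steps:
l = -1/198984 (l = 1/((-890 + 646774) - 844868) = 1/(645884 - 844868) = 1/(-198984) = -1/198984 ≈ -5.0255e-6)
sqrt(O(387) + l) = sqrt(1563 - 1/198984) = sqrt(311011991/198984) = sqrt(15471602504286)/99492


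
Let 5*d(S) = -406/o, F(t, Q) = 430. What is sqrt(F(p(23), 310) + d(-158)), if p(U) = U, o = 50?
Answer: sqrt(267735)/25 ≈ 20.697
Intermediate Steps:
d(S) = -203/125 (d(S) = (-406/50)/5 = (-406*1/50)/5 = (1/5)*(-203/25) = -203/125)
sqrt(F(p(23), 310) + d(-158)) = sqrt(430 - 203/125) = sqrt(53547/125) = sqrt(267735)/25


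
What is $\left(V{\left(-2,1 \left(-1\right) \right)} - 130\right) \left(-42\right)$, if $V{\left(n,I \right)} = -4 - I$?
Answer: $5586$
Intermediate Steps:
$\left(V{\left(-2,1 \left(-1\right) \right)} - 130\right) \left(-42\right) = \left(\left(-4 - 1 \left(-1\right)\right) - 130\right) \left(-42\right) = \left(\left(-4 - -1\right) - 130\right) \left(-42\right) = \left(\left(-4 + 1\right) - 130\right) \left(-42\right) = \left(-3 - 130\right) \left(-42\right) = \left(-133\right) \left(-42\right) = 5586$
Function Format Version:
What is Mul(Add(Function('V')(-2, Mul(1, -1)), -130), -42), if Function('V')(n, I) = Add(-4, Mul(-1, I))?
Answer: 5586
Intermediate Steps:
Mul(Add(Function('V')(-2, Mul(1, -1)), -130), -42) = Mul(Add(Add(-4, Mul(-1, Mul(1, -1))), -130), -42) = Mul(Add(Add(-4, Mul(-1, -1)), -130), -42) = Mul(Add(Add(-4, 1), -130), -42) = Mul(Add(-3, -130), -42) = Mul(-133, -42) = 5586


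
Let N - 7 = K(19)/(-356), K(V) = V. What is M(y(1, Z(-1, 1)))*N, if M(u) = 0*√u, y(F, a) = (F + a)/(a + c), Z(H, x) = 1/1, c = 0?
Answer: 0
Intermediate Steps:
Z(H, x) = 1
y(F, a) = (F + a)/a (y(F, a) = (F + a)/(a + 0) = (F + a)/a)
M(u) = 0
N = 2473/356 (N = 7 + 19/(-356) = 7 + 19*(-1/356) = 7 - 19/356 = 2473/356 ≈ 6.9466)
M(y(1, Z(-1, 1)))*N = 0*(2473/356) = 0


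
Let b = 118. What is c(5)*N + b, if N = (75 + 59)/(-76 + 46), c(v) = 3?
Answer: 523/5 ≈ 104.60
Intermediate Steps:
N = -67/15 (N = 134/(-30) = 134*(-1/30) = -67/15 ≈ -4.4667)
c(5)*N + b = 3*(-67/15) + 118 = -67/5 + 118 = 523/5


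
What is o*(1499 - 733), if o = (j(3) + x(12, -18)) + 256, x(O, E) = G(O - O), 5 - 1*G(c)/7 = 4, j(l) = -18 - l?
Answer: 185372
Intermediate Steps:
G(c) = 7 (G(c) = 35 - 7*4 = 35 - 28 = 7)
x(O, E) = 7
o = 242 (o = ((-18 - 1*3) + 7) + 256 = ((-18 - 3) + 7) + 256 = (-21 + 7) + 256 = -14 + 256 = 242)
o*(1499 - 733) = 242*(1499 - 733) = 242*766 = 185372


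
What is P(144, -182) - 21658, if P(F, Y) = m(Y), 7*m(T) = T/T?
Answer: -151605/7 ≈ -21658.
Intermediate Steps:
m(T) = 1/7 (m(T) = (T/T)/7 = (1/7)*1 = 1/7)
P(F, Y) = 1/7
P(144, -182) - 21658 = 1/7 - 21658 = -151605/7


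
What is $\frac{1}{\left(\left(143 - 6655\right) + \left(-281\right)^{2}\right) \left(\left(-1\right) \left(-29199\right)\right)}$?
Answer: $\frac{1}{2115438351} \approx 4.7272 \cdot 10^{-10}$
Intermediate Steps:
$\frac{1}{\left(\left(143 - 6655\right) + \left(-281\right)^{2}\right) \left(\left(-1\right) \left(-29199\right)\right)} = \frac{1}{\left(\left(143 - 6655\right) + 78961\right) 29199} = \frac{1}{-6512 + 78961} \cdot \frac{1}{29199} = \frac{1}{72449} \cdot \frac{1}{29199} = \frac{1}{2115438351}$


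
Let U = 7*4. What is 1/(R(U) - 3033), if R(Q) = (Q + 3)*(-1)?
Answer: -1/3064 ≈ -0.00032637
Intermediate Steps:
U = 28
R(Q) = -3 - Q (R(Q) = (3 + Q)*(-1) = -3 - Q)
1/(R(U) - 3033) = 1/((-3 - 1*28) - 3033) = 1/((-3 - 28) - 3033) = 1/(-31 - 3033) = 1/(-3064) = -1/3064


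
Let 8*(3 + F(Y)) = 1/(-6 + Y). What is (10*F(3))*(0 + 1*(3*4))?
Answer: -365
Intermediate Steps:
F(Y) = -3 + 1/(8*(-6 + Y))
(10*F(3))*(0 + 1*(3*4)) = (10*((145 - 24*3)/(8*(-6 + 3))))*(0 + 1*(3*4)) = (10*((1/8)*(145 - 72)/(-3)))*(0 + 1*12) = (10*((1/8)*(-1/3)*73))*(0 + 12) = (10*(-73/24))*12 = -365/12*12 = -365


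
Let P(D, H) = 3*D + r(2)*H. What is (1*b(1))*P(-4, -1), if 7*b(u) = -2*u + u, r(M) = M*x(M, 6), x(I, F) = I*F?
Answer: 36/7 ≈ 5.1429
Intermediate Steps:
x(I, F) = F*I
r(M) = 6*M**2 (r(M) = M*(6*M) = 6*M**2)
b(u) = -u/7 (b(u) = (-2*u + u)/7 = (-u)/7 = -u/7)
P(D, H) = 3*D + 24*H (P(D, H) = 3*D + (6*2**2)*H = 3*D + (6*4)*H = 3*D + 24*H)
(1*b(1))*P(-4, -1) = (1*(-1/7*1))*(3*(-4) + 24*(-1)) = (1*(-1/7))*(-12 - 24) = -1/7*(-36) = 36/7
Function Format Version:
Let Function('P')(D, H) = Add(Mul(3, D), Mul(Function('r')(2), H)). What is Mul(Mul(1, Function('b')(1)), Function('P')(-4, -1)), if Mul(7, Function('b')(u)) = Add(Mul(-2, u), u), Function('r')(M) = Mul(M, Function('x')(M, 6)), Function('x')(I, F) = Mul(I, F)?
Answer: Rational(36, 7) ≈ 5.1429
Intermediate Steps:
Function('x')(I, F) = Mul(F, I)
Function('r')(M) = Mul(6, Pow(M, 2)) (Function('r')(M) = Mul(M, Mul(6, M)) = Mul(6, Pow(M, 2)))
Function('b')(u) = Mul(Rational(-1, 7), u) (Function('b')(u) = Mul(Rational(1, 7), Add(Mul(-2, u), u)) = Mul(Rational(1, 7), Mul(-1, u)) = Mul(Rational(-1, 7), u))
Function('P')(D, H) = Add(Mul(3, D), Mul(24, H)) (Function('P')(D, H) = Add(Mul(3, D), Mul(Mul(6, Pow(2, 2)), H)) = Add(Mul(3, D), Mul(Mul(6, 4), H)) = Add(Mul(3, D), Mul(24, H)))
Mul(Mul(1, Function('b')(1)), Function('P')(-4, -1)) = Mul(Mul(1, Mul(Rational(-1, 7), 1)), Add(Mul(3, -4), Mul(24, -1))) = Mul(Mul(1, Rational(-1, 7)), Add(-12, -24)) = Mul(Rational(-1, 7), -36) = Rational(36, 7)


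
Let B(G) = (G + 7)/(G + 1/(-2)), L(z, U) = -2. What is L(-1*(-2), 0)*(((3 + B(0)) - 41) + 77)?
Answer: -50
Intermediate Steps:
B(G) = (7 + G)/(-½ + G) (B(G) = (7 + G)/(G - ½) = (7 + G)/(-½ + G))
L(-1*(-2), 0)*(((3 + B(0)) - 41) + 77) = -2*(((3 + 2*(7 + 0)/(-1 + 2*0)) - 41) + 77) = -2*(((3 + 2*7/(-1 + 0)) - 41) + 77) = -2*(((3 + 2*7/(-1)) - 41) + 77) = -2*(((3 + 2*(-1)*7) - 41) + 77) = -2*(((3 - 14) - 41) + 77) = -2*((-11 - 41) + 77) = -2*(-52 + 77) = -2*25 = -50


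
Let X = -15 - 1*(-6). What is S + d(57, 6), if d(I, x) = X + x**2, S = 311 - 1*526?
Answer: -188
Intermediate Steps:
X = -9 (X = -15 + 6 = -9)
S = -215 (S = 311 - 526 = -215)
d(I, x) = -9 + x**2
S + d(57, 6) = -215 + (-9 + 6**2) = -215 + (-9 + 36) = -215 + 27 = -188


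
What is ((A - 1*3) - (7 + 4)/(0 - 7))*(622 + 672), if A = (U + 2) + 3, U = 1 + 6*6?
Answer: 367496/7 ≈ 52499.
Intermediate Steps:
U = 37 (U = 1 + 36 = 37)
A = 42 (A = (37 + 2) + 3 = 39 + 3 = 42)
((A - 1*3) - (7 + 4)/(0 - 7))*(622 + 672) = ((42 - 1*3) - (7 + 4)/(0 - 7))*(622 + 672) = ((42 - 3) - 11/(-7))*1294 = (39 - 11*(-1)/7)*1294 = (39 - 1*(-11/7))*1294 = (39 + 11/7)*1294 = (284/7)*1294 = 367496/7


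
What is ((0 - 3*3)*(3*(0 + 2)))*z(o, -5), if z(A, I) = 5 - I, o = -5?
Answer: -540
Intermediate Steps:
((0 - 3*3)*(3*(0 + 2)))*z(o, -5) = ((0 - 3*3)*(3*(0 + 2)))*(5 - 1*(-5)) = ((0 - 9)*(3*2))*(5 + 5) = -9*6*10 = -54*10 = -540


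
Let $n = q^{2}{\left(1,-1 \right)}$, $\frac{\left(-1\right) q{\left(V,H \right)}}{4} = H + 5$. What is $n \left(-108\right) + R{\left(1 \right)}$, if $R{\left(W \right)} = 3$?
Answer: $-27645$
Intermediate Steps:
$q{\left(V,H \right)} = -20 - 4 H$ ($q{\left(V,H \right)} = - 4 \left(H + 5\right) = - 4 \left(5 + H\right) = -20 - 4 H$)
$n = 256$ ($n = \left(-20 - -4\right)^{2} = \left(-20 + 4\right)^{2} = \left(-16\right)^{2} = 256$)
$n \left(-108\right) + R{\left(1 \right)} = 256 \left(-108\right) + 3 = -27648 + 3 = -27645$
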